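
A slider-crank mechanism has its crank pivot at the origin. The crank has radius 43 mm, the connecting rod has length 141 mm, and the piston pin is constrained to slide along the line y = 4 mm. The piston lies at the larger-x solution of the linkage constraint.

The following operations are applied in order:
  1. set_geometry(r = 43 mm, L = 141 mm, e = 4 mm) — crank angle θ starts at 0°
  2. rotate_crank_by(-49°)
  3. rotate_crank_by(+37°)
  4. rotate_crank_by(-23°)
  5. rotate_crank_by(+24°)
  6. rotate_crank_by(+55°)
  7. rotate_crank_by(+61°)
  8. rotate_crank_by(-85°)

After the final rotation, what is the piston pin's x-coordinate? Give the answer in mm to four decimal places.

set_geometry: r = 43 mm, L = 141 mm, e = 4 mm; θ ← 0°
rotate_crank_by(-49°): θ ← 0° -49° = -49°
rotate_crank_by(+37°): θ ← -49° +37° = -12°
rotate_crank_by(-23°): θ ← -12° -23° = -35°
rotate_crank_by(+24°): θ ← -35° +24° = -11°
rotate_crank_by(+55°): θ ← -11° +55° = 44°
rotate_crank_by(+61°): θ ← 44° +61° = 105°
rotate_crank_by(-85°): θ ← 105° -85° = 20°
crank pin P = (r cos θ, r sin θ) = (40.406783, 14.706866)
h = r sin θ − e = 14.706866 − 4 = 10.706866
x = r cos θ + √(L² − h²) = 40.406783 + √(19881.0 − 114.6370) = 40.406783 + 140.592898 = 180.999681

180.9997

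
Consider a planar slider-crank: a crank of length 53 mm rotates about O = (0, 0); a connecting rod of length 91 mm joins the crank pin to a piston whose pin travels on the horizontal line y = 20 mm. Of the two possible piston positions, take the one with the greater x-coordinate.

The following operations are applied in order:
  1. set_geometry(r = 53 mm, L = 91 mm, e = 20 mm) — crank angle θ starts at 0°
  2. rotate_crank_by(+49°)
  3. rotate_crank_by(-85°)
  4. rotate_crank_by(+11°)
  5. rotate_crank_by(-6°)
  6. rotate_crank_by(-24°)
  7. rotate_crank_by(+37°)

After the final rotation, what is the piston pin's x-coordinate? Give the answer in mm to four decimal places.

133.8185

set_geometry: r = 53 mm, L = 91 mm, e = 20 mm; θ ← 0°
rotate_crank_by(+49°): θ ← 0° +49° = 49°
rotate_crank_by(-85°): θ ← 49° -85° = -36°
rotate_crank_by(+11°): θ ← -36° +11° = -25°
rotate_crank_by(-6°): θ ← -25° -6° = -31°
rotate_crank_by(-24°): θ ← -31° -24° = -55°
rotate_crank_by(+37°): θ ← -55° +37° = -18°
crank pin P = (r cos θ, r sin θ) = (50.405995, -16.377901)
h = r sin θ − e = -16.377901 − 20 = -36.377901
x = r cos θ + √(L² − h²) = 50.405995 + √(8281.0 − 1323.3517) = 50.405995 + 83.412519 = 133.818514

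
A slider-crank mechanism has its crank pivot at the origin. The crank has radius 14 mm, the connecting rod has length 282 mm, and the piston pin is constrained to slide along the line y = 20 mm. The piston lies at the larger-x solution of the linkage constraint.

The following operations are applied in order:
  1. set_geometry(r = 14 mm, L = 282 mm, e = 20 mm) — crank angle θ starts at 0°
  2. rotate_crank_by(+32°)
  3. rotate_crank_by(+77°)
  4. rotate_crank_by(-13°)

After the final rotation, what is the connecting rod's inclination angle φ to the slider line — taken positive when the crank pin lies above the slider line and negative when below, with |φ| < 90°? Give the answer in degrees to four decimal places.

set_geometry: r = 14 mm, L = 282 mm, e = 20 mm; θ ← 0°
rotate_crank_by(+32°): θ ← 0° +32° = 32°
rotate_crank_by(+77°): θ ← 32° +77° = 109°
rotate_crank_by(-13°): θ ← 109° -13° = 96°
crank pin P = (r cos θ, r sin θ) = (-1.463398, 13.923307)
h = r sin θ − e = 13.923307 − 20 = -6.076693
sin φ = h / L = -6.076693 / 282 = -0.02154856
φ = arcsin(-0.02154856) = -1.234737°

-1.2347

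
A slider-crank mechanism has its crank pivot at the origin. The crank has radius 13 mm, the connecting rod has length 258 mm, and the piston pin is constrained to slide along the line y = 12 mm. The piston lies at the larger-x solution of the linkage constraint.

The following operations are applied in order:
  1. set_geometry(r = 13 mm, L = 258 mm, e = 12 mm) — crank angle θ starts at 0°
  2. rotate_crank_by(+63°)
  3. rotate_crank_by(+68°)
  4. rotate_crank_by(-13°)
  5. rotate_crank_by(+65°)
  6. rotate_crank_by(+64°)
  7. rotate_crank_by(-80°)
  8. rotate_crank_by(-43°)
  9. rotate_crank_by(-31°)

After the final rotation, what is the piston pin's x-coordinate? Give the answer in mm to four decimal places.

257.3178

set_geometry: r = 13 mm, L = 258 mm, e = 12 mm; θ ← 0°
rotate_crank_by(+63°): θ ← 0° +63° = 63°
rotate_crank_by(+68°): θ ← 63° +68° = 131°
rotate_crank_by(-13°): θ ← 131° -13° = 118°
rotate_crank_by(+65°): θ ← 118° +65° = 183°
rotate_crank_by(+64°): θ ← 183° +64° = 247°
rotate_crank_by(-80°): θ ← 247° -80° = 167°
rotate_crank_by(-43°): θ ← 167° -43° = 124°
rotate_crank_by(-31°): θ ← 124° -31° = 93°
crank pin P = (r cos θ, r sin θ) = (-0.680367, 12.982184)
h = r sin θ − e = 12.982184 − 12 = 0.982184
x = r cos θ + √(L² − h²) = -0.680367 + √(66564.0 − 0.9647) = -0.680367 + 257.998130 = 257.317763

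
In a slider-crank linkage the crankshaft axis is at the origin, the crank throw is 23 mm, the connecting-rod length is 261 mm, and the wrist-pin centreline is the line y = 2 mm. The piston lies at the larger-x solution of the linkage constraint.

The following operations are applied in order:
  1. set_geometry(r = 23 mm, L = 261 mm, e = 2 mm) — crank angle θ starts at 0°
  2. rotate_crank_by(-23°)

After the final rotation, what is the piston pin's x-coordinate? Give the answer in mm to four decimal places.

set_geometry: r = 23 mm, L = 261 mm, e = 2 mm; θ ← 0°
rotate_crank_by(-23°): θ ← 0° -23° = -23°
crank pin P = (r cos θ, r sin θ) = (21.171612, -8.986816)
h = r sin θ − e = -8.986816 − 2 = -10.986816
x = r cos θ + √(L² − h²) = 21.171612 + √(68121.0 − 120.7101) = 21.171612 + 260.768652 = 281.940264

281.9403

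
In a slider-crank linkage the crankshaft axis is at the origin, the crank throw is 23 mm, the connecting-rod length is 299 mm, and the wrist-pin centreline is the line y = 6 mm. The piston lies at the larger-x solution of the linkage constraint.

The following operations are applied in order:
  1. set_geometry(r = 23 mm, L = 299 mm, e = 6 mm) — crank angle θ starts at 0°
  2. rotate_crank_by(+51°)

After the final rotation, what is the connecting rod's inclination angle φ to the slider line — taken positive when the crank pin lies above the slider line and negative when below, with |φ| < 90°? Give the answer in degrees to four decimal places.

set_geometry: r = 23 mm, L = 299 mm, e = 6 mm; θ ← 0°
rotate_crank_by(+51°): θ ← 0° +51° = 51°
crank pin P = (r cos θ, r sin θ) = (14.474369, 17.874357)
h = r sin θ − e = 17.874357 − 6 = 11.874357
sin φ = h / L = 11.874357 / 299 = 0.03971357
φ = arcsin(0.03971357) = 2.276018°

2.2760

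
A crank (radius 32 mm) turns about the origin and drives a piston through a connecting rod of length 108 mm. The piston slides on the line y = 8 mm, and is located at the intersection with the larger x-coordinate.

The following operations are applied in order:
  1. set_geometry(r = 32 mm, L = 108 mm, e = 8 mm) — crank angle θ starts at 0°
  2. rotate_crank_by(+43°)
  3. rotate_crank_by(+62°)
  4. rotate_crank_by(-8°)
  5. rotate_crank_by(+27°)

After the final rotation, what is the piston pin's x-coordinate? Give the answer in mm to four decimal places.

set_geometry: r = 32 mm, L = 108 mm, e = 8 mm; θ ← 0°
rotate_crank_by(+43°): θ ← 0° +43° = 43°
rotate_crank_by(+62°): θ ← 43° +62° = 105°
rotate_crank_by(-8°): θ ← 105° -8° = 97°
rotate_crank_by(+27°): θ ← 97° +27° = 124°
crank pin P = (r cos θ, r sin θ) = (-17.894173, 26.529202)
h = r sin θ − e = 26.529202 − 8 = 18.529202
x = r cos θ + √(L² − h²) = -17.894173 + √(11664.0 − 343.3313) = -17.894173 + 106.398631 = 88.504458

88.5045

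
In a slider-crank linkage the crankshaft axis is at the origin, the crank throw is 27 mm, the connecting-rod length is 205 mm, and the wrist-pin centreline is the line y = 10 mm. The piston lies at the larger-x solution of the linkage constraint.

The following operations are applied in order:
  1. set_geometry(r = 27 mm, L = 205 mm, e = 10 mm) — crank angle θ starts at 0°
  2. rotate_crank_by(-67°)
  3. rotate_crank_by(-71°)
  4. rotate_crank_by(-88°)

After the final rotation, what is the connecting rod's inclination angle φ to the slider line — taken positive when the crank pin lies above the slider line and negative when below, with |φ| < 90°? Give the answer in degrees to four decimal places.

2.6343

set_geometry: r = 27 mm, L = 205 mm, e = 10 mm; θ ← 0°
rotate_crank_by(-67°): θ ← 0° -67° = -67°
rotate_crank_by(-71°): θ ← -67° -71° = -138°
rotate_crank_by(-88°): θ ← -138° -88° = -226°
crank pin P = (r cos θ, r sin θ) = (-18.755776, 19.422175)
h = r sin θ − e = 19.422175 − 10 = 9.422175
sin φ = h / L = 9.422175 / 205 = 0.04596183
φ = arcsin(0.04596183) = 2.634347°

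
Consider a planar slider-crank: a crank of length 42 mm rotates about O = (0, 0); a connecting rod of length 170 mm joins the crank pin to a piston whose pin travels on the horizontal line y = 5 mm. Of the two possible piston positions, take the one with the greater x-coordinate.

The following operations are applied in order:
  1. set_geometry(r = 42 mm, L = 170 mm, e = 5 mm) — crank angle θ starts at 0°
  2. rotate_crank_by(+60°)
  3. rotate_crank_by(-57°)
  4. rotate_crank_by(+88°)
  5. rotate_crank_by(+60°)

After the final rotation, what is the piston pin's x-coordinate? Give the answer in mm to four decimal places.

132.5705

set_geometry: r = 42 mm, L = 170 mm, e = 5 mm; θ ← 0°
rotate_crank_by(+60°): θ ← 0° +60° = 60°
rotate_crank_by(-57°): θ ← 60° -57° = 3°
rotate_crank_by(+88°): θ ← 3° +88° = 91°
rotate_crank_by(+60°): θ ← 91° +60° = 151°
crank pin P = (r cos θ, r sin θ) = (-36.734028, 20.362004)
h = r sin θ − e = 20.362004 − 5 = 15.362004
x = r cos θ + √(L² − h²) = -36.734028 + √(28900.0 − 235.9912) = -36.734028 + 169.304486 = 132.570458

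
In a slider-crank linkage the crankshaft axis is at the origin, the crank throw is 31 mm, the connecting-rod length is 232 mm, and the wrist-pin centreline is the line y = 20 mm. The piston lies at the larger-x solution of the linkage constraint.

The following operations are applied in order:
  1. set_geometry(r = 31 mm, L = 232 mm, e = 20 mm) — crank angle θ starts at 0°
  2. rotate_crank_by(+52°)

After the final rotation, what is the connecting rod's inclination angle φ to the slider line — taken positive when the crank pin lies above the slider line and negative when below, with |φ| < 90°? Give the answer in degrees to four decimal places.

set_geometry: r = 31 mm, L = 232 mm, e = 20 mm; θ ← 0°
rotate_crank_by(+52°): θ ← 0° +52° = 52°
crank pin P = (r cos θ, r sin θ) = (19.085506, 24.428333)
h = r sin θ − e = 24.428333 − 20 = 4.428333
sin φ = h / L = 4.428333 / 232 = 0.01908764
φ = arcsin(0.01908764) = 1.093708°

1.0937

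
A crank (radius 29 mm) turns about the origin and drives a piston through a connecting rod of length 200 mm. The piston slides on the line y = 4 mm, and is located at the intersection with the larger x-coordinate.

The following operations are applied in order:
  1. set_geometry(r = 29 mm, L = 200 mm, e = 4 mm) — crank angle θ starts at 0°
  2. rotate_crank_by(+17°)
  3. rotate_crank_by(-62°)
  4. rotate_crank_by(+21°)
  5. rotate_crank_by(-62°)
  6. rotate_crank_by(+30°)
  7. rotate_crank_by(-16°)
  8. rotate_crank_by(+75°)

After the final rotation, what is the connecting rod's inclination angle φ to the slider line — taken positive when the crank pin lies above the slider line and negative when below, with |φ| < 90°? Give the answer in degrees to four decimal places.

set_geometry: r = 29 mm, L = 200 mm, e = 4 mm; θ ← 0°
rotate_crank_by(+17°): θ ← 0° +17° = 17°
rotate_crank_by(-62°): θ ← 17° -62° = -45°
rotate_crank_by(+21°): θ ← -45° +21° = -24°
rotate_crank_by(-62°): θ ← -24° -62° = -86°
rotate_crank_by(+30°): θ ← -86° +30° = -56°
rotate_crank_by(-16°): θ ← -56° -16° = -72°
rotate_crank_by(+75°): θ ← -72° +75° = 3°
crank pin P = (r cos θ, r sin θ) = (28.960257, 1.517743)
h = r sin θ − e = 1.517743 − 4 = -2.482257
sin φ = h / L = -2.482257 / 200 = -0.01241129
φ = arcsin(-0.01241129) = -0.711133°

-0.7111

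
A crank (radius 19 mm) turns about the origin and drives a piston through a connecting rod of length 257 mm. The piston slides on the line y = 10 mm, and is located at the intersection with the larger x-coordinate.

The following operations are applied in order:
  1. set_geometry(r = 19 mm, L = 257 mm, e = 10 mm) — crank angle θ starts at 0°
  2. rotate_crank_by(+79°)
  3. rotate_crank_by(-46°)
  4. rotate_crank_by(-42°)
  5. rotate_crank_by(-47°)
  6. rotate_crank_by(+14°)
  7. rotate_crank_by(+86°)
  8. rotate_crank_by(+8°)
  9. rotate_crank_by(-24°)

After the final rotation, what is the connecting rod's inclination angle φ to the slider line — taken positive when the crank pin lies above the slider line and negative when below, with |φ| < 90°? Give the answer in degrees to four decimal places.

-0.2408

set_geometry: r = 19 mm, L = 257 mm, e = 10 mm; θ ← 0°
rotate_crank_by(+79°): θ ← 0° +79° = 79°
rotate_crank_by(-46°): θ ← 79° -46° = 33°
rotate_crank_by(-42°): θ ← 33° -42° = -9°
rotate_crank_by(-47°): θ ← -9° -47° = -56°
rotate_crank_by(+14°): θ ← -56° +14° = -42°
rotate_crank_by(+86°): θ ← -42° +86° = 44°
rotate_crank_by(+8°): θ ← 44° +8° = 52°
rotate_crank_by(-24°): θ ← 52° -24° = 28°
crank pin P = (r cos θ, r sin θ) = (16.776004, 8.919960)
h = r sin θ − e = 8.919960 − 10 = -1.080040
sin φ = h / L = -1.080040 / 257 = -0.00420249
φ = arcsin(-0.00420249) = -0.240786°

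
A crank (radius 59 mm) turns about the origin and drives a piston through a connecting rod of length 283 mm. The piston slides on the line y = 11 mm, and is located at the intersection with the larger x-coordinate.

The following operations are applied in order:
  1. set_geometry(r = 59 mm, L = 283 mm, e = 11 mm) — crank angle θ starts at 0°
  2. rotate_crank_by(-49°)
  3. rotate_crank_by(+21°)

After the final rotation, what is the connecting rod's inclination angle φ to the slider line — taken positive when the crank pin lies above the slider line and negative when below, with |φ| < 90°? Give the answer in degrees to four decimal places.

set_geometry: r = 59 mm, L = 283 mm, e = 11 mm; θ ← 0°
rotate_crank_by(-49°): θ ← 0° -49° = -49°
rotate_crank_by(+21°): θ ← -49° +21° = -28°
crank pin P = (r cos θ, r sin θ) = (52.093908, -27.698822)
h = r sin θ − e = -27.698822 − 11 = -38.698822
sin φ = h / L = -38.698822 / 283 = -0.13674495
φ = arcsin(-0.13674495) = -7.859534°

-7.8595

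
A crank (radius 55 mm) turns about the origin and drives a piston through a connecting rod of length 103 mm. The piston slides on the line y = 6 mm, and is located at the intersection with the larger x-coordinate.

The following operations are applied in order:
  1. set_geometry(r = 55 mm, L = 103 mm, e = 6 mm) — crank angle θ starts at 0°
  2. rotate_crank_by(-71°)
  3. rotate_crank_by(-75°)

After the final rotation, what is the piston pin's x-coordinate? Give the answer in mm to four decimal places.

set_geometry: r = 55 mm, L = 103 mm, e = 6 mm; θ ← 0°
rotate_crank_by(-71°): θ ← 0° -71° = -71°
rotate_crank_by(-75°): θ ← -71° -75° = -146°
crank pin P = (r cos θ, r sin θ) = (-45.597066, -30.755610)
h = r sin θ − e = -30.755610 − 6 = -36.755610
x = r cos θ + √(L² − h²) = -45.597066 + √(10609.0 − 1350.9748) = -45.597066 + 96.218632 = 50.621566

50.6216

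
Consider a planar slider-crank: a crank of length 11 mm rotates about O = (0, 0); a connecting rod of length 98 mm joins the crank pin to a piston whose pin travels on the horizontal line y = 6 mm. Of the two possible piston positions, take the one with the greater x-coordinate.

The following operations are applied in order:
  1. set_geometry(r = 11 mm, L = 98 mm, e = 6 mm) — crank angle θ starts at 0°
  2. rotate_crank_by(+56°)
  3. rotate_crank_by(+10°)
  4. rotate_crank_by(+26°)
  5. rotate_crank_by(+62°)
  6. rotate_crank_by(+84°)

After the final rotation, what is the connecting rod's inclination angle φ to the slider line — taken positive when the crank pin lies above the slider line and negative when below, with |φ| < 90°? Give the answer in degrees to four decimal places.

-8.9988

set_geometry: r = 11 mm, L = 98 mm, e = 6 mm; θ ← 0°
rotate_crank_by(+56°): θ ← 0° +56° = 56°
rotate_crank_by(+10°): θ ← 56° +10° = 66°
rotate_crank_by(+26°): θ ← 66° +26° = 92°
rotate_crank_by(+62°): θ ← 92° +62° = 154°
rotate_crank_by(+84°): θ ← 154° +84° = 238°
crank pin P = (r cos θ, r sin θ) = (-5.829112, -9.328529)
h = r sin θ − e = -9.328529 − 6 = -15.328529
sin φ = h / L = -15.328529 / 98 = -0.15641356
φ = arcsin(-0.15641356) = -8.998787°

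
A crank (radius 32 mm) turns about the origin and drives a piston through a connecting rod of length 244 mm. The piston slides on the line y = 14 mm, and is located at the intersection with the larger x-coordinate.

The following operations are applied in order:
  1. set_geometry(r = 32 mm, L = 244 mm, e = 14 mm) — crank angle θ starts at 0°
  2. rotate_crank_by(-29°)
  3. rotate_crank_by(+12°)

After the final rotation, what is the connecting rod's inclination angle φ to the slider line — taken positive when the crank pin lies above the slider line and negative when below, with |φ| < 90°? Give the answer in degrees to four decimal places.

set_geometry: r = 32 mm, L = 244 mm, e = 14 mm; θ ← 0°
rotate_crank_by(-29°): θ ← 0° -29° = -29°
rotate_crank_by(+12°): θ ← -29° +12° = -17°
crank pin P = (r cos θ, r sin θ) = (30.601752, -9.355895)
h = r sin θ − e = -9.355895 − 14 = -23.355895
sin φ = h / L = -23.355895 / 244 = -0.09572088
φ = arcsin(-0.09572088) = -5.492812°

-5.4928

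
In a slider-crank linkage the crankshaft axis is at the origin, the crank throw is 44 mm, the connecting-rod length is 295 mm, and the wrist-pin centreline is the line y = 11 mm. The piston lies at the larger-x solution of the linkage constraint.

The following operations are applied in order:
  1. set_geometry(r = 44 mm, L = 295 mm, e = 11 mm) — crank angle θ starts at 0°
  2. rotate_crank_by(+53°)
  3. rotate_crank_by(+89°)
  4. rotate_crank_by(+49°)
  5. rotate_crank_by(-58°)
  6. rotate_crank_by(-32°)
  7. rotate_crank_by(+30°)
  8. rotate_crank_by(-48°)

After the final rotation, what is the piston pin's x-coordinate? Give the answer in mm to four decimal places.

298.5474

set_geometry: r = 44 mm, L = 295 mm, e = 11 mm; θ ← 0°
rotate_crank_by(+53°): θ ← 0° +53° = 53°
rotate_crank_by(+89°): θ ← 53° +89° = 142°
rotate_crank_by(+49°): θ ← 142° +49° = 191°
rotate_crank_by(-58°): θ ← 191° -58° = 133°
rotate_crank_by(-32°): θ ← 133° -32° = 101°
rotate_crank_by(+30°): θ ← 101° +30° = 131°
rotate_crank_by(-48°): θ ← 131° -48° = 83°
crank pin P = (r cos θ, r sin θ) = (5.362251, 43.672031)
h = r sin θ − e = 43.672031 − 11 = 32.672031
x = r cos θ + √(L² − h²) = 5.362251 + √(87025.0 − 1067.4616) = 5.362251 + 293.185161 = 298.547412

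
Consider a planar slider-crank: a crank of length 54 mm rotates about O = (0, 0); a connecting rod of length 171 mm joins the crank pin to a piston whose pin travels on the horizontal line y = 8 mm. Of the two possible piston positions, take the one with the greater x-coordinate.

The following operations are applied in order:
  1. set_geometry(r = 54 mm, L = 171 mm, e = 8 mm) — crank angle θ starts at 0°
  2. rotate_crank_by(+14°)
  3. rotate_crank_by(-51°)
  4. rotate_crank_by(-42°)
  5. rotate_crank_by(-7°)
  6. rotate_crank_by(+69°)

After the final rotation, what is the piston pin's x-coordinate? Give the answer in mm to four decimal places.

220.9778

set_geometry: r = 54 mm, L = 171 mm, e = 8 mm; θ ← 0°
rotate_crank_by(+14°): θ ← 0° +14° = 14°
rotate_crank_by(-51°): θ ← 14° -51° = -37°
rotate_crank_by(-42°): θ ← -37° -42° = -79°
rotate_crank_by(-7°): θ ← -79° -7° = -86°
rotate_crank_by(+69°): θ ← -86° +69° = -17°
crank pin P = (r cos θ, r sin θ) = (51.640457, -15.788072)
h = r sin θ − e = -15.788072 − 8 = -23.788072
x = r cos θ + √(L² − h²) = 51.640457 + √(29241.0 − 565.8724) = 51.640457 + 169.337319 = 220.977776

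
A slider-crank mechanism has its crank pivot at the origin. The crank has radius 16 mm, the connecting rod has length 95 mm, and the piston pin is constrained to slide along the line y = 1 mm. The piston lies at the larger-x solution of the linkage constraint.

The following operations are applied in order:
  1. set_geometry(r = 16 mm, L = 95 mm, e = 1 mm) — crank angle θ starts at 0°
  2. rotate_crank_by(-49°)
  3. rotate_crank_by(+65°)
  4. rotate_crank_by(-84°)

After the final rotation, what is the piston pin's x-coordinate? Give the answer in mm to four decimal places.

set_geometry: r = 16 mm, L = 95 mm, e = 1 mm; θ ← 0°
rotate_crank_by(-49°): θ ← 0° -49° = -49°
rotate_crank_by(+65°): θ ← -49° +65° = 16°
rotate_crank_by(-84°): θ ← 16° -84° = -68°
crank pin P = (r cos θ, r sin θ) = (5.993705, -14.834942)
h = r sin θ − e = -14.834942 − 1 = -15.834942
x = r cos θ + √(L² − h²) = 5.993705 + √(9025.0 − 250.7454) = 5.993705 + 93.670991 = 99.664697

99.6647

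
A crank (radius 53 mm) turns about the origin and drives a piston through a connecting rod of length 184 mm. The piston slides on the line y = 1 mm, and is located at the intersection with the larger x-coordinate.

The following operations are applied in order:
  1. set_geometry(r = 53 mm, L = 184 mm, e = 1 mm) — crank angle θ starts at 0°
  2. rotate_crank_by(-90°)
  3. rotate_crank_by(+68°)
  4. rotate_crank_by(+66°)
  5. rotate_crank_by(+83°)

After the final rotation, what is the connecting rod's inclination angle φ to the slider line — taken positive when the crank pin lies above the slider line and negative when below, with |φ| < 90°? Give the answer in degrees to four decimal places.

set_geometry: r = 53 mm, L = 184 mm, e = 1 mm; θ ← 0°
rotate_crank_by(-90°): θ ← 0° -90° = -90°
rotate_crank_by(+68°): θ ← -90° +68° = -22°
rotate_crank_by(+66°): θ ← -22° +66° = 44°
rotate_crank_by(+83°): θ ← 44° +83° = 127°
crank pin P = (r cos θ, r sin θ) = (-31.896196, 42.327682)
h = r sin θ − e = 42.327682 − 1 = 41.327682
sin φ = h / L = 41.327682 / 184 = 0.22460697
φ = arcsin(0.22460697) = 12.979768°

12.9798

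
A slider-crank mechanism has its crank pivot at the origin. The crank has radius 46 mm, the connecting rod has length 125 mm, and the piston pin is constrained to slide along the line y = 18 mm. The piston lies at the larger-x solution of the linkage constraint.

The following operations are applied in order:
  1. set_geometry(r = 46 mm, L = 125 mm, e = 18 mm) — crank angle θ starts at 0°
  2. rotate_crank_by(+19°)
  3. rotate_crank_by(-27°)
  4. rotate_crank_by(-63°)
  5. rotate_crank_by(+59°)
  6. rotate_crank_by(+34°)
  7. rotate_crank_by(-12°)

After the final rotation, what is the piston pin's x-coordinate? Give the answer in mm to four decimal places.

169.8995

set_geometry: r = 46 mm, L = 125 mm, e = 18 mm; θ ← 0°
rotate_crank_by(+19°): θ ← 0° +19° = 19°
rotate_crank_by(-27°): θ ← 19° -27° = -8°
rotate_crank_by(-63°): θ ← -8° -63° = -71°
rotate_crank_by(+59°): θ ← -71° +59° = -12°
rotate_crank_by(+34°): θ ← -12° +34° = 22°
rotate_crank_by(-12°): θ ← 22° -12° = 10°
crank pin P = (r cos θ, r sin θ) = (45.301157, 7.987816)
h = r sin θ − e = 7.987816 − 18 = -10.012184
x = r cos θ + √(L² − h²) = 45.301157 + √(15625.0 − 100.2438) = 45.301157 + 124.598380 = 169.899536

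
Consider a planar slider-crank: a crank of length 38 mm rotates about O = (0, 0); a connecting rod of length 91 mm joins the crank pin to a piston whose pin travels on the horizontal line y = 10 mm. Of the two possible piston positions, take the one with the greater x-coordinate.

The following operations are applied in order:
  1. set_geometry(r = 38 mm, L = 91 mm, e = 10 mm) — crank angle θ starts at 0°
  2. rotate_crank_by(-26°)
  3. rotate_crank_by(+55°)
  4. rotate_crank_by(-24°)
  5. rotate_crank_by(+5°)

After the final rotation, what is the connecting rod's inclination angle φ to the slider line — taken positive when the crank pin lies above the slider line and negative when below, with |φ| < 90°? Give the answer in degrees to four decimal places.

set_geometry: r = 38 mm, L = 91 mm, e = 10 mm; θ ← 0°
rotate_crank_by(-26°): θ ← 0° -26° = -26°
rotate_crank_by(+55°): θ ← -26° +55° = 29°
rotate_crank_by(-24°): θ ← 29° -24° = 5°
rotate_crank_by(+5°): θ ← 5° +5° = 10°
crank pin P = (r cos θ, r sin θ) = (37.422695, 6.598631)
h = r sin θ − e = 6.598631 − 10 = -3.401369
sin φ = h / L = -3.401369 / 91 = -0.03737768
φ = arcsin(-0.03737768) = -2.142083°

-2.1421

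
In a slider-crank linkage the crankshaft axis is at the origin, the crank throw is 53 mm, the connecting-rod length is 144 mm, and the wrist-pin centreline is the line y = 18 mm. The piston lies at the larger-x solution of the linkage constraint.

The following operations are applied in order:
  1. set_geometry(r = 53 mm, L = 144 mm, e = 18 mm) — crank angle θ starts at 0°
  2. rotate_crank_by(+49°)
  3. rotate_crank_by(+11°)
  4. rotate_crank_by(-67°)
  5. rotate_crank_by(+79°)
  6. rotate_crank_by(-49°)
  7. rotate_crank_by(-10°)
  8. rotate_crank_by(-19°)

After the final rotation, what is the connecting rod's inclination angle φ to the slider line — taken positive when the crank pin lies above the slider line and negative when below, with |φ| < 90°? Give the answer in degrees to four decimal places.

set_geometry: r = 53 mm, L = 144 mm, e = 18 mm; θ ← 0°
rotate_crank_by(+49°): θ ← 0° +49° = 49°
rotate_crank_by(+11°): θ ← 49° +11° = 60°
rotate_crank_by(-67°): θ ← 60° -67° = -7°
rotate_crank_by(+79°): θ ← -7° +79° = 72°
rotate_crank_by(-49°): θ ← 72° -49° = 23°
rotate_crank_by(-10°): θ ← 23° -10° = 13°
rotate_crank_by(-19°): θ ← 13° -19° = -6°
crank pin P = (r cos θ, r sin θ) = (52.709660, -5.540009)
h = r sin θ − e = -5.540009 − 18 = -23.540009
sin φ = h / L = -23.540009 / 144 = -0.16347228
φ = arcsin(-0.16347228) = -9.408498°

-9.4085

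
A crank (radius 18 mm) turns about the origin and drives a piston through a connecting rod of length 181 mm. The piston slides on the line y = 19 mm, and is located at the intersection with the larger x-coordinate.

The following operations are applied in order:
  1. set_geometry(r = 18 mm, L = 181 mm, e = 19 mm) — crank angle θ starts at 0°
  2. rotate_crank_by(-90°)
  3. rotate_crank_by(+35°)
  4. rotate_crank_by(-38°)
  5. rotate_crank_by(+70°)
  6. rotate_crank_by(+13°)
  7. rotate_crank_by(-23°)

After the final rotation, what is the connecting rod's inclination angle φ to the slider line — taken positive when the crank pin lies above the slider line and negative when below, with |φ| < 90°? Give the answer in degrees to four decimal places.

-9.1567

set_geometry: r = 18 mm, L = 181 mm, e = 19 mm; θ ← 0°
rotate_crank_by(-90°): θ ← 0° -90° = -90°
rotate_crank_by(+35°): θ ← -90° +35° = -55°
rotate_crank_by(-38°): θ ← -55° -38° = -93°
rotate_crank_by(+70°): θ ← -93° +70° = -23°
rotate_crank_by(+13°): θ ← -23° +13° = -10°
rotate_crank_by(-23°): θ ← -10° -23° = -33°
crank pin P = (r cos θ, r sin θ) = (15.096070, -9.803503)
h = r sin θ − e = -9.803503 − 19 = -28.803503
sin φ = h / L = -28.803503 / 181 = -0.15913537
φ = arcsin(-0.15913537) = -9.156714°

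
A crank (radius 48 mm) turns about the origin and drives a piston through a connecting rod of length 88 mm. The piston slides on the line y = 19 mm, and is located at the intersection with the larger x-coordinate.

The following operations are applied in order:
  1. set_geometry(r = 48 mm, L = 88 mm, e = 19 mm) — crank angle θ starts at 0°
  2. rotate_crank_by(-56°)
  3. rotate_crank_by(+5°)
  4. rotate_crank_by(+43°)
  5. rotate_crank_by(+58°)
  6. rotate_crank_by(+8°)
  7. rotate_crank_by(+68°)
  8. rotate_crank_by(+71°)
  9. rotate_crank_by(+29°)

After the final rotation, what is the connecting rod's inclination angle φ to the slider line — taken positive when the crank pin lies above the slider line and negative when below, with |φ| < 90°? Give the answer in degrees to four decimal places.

-37.4650

set_geometry: r = 48 mm, L = 88 mm, e = 19 mm; θ ← 0°
rotate_crank_by(-56°): θ ← 0° -56° = -56°
rotate_crank_by(+5°): θ ← -56° +5° = -51°
rotate_crank_by(+43°): θ ← -51° +43° = -8°
rotate_crank_by(+58°): θ ← -8° +58° = 50°
rotate_crank_by(+8°): θ ← 50° +8° = 58°
rotate_crank_by(+68°): θ ← 58° +68° = 126°
rotate_crank_by(+71°): θ ← 126° +71° = 197°
rotate_crank_by(+29°): θ ← 197° +29° = 226°
crank pin P = (r cos θ, r sin θ) = (-33.343602, -34.528310)
h = r sin θ − e = -34.528310 − 19 = -53.528310
sin φ = h / L = -53.528310 / 88 = -0.60827625
φ = arcsin(-0.60827625) = -37.464969°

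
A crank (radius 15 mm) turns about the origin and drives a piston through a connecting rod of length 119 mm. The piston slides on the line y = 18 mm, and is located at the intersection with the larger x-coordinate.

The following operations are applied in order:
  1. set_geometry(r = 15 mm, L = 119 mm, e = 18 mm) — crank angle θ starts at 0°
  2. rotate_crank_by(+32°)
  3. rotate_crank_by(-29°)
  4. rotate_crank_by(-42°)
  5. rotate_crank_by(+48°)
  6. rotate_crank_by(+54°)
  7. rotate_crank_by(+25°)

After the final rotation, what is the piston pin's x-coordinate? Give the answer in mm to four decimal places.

119.4854

set_geometry: r = 15 mm, L = 119 mm, e = 18 mm; θ ← 0°
rotate_crank_by(+32°): θ ← 0° +32° = 32°
rotate_crank_by(-29°): θ ← 32° -29° = 3°
rotate_crank_by(-42°): θ ← 3° -42° = -39°
rotate_crank_by(+48°): θ ← -39° +48° = 9°
rotate_crank_by(+54°): θ ← 9° +54° = 63°
rotate_crank_by(+25°): θ ← 63° +25° = 88°
crank pin P = (r cos θ, r sin θ) = (0.523492, 14.990862)
h = r sin θ − e = 14.990862 − 18 = -3.009138
x = r cos θ + √(L² − h²) = 0.523492 + √(14161.0 − 9.0549) = 0.523492 + 118.961948 = 119.485441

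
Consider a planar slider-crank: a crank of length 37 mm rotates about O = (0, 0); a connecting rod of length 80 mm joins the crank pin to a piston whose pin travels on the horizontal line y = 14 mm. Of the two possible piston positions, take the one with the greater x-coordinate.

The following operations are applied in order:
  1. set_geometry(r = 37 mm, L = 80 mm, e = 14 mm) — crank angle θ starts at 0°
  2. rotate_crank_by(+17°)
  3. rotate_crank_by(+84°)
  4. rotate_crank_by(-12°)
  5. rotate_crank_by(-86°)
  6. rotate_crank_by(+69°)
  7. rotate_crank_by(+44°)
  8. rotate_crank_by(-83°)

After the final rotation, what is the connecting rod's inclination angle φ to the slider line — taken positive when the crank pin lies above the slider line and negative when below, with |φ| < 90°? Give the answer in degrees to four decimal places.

4.4101

set_geometry: r = 37 mm, L = 80 mm, e = 14 mm; θ ← 0°
rotate_crank_by(+17°): θ ← 0° +17° = 17°
rotate_crank_by(+84°): θ ← 17° +84° = 101°
rotate_crank_by(-12°): θ ← 101° -12° = 89°
rotate_crank_by(-86°): θ ← 89° -86° = 3°
rotate_crank_by(+69°): θ ← 3° +69° = 72°
rotate_crank_by(+44°): θ ← 72° +44° = 116°
rotate_crank_by(-83°): θ ← 116° -83° = 33°
crank pin P = (r cos θ, r sin θ) = (31.030811, 20.151644)
h = r sin θ − e = 20.151644 − 14 = 6.151644
sin φ = h / L = 6.151644 / 80 = 0.07689555
φ = arcsin(0.07689555) = 4.410144°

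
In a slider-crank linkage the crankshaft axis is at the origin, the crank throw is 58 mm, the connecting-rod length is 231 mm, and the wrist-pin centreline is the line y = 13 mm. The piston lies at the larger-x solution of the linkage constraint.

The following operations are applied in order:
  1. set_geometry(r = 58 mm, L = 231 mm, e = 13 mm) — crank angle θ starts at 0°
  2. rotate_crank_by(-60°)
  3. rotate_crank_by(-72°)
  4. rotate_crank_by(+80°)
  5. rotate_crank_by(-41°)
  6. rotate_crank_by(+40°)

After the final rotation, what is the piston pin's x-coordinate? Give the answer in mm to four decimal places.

258.1586

set_geometry: r = 58 mm, L = 231 mm, e = 13 mm; θ ← 0°
rotate_crank_by(-60°): θ ← 0° -60° = -60°
rotate_crank_by(-72°): θ ← -60° -72° = -132°
rotate_crank_by(+80°): θ ← -132° +80° = -52°
rotate_crank_by(-41°): θ ← -52° -41° = -93°
rotate_crank_by(+40°): θ ← -93° +40° = -53°
crank pin P = (r cos θ, r sin θ) = (34.905271, -46.320860)
h = r sin θ − e = -46.320860 − 13 = -59.320860
x = r cos θ + √(L² − h²) = 34.905271 + √(53361.0 − 3518.9644) = 34.905271 + 223.253299 = 258.158571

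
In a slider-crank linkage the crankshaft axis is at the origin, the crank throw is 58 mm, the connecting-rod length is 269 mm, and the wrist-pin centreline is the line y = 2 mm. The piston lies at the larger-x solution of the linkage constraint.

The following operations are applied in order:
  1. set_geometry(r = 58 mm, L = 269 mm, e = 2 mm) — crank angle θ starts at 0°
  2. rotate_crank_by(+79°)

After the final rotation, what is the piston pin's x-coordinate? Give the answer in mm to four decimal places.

set_geometry: r = 58 mm, L = 269 mm, e = 2 mm; θ ← 0°
rotate_crank_by(+79°): θ ← 0° +79° = 79°
crank pin P = (r cos θ, r sin θ) = (11.066922, 56.934377)
h = r sin θ − e = 56.934377 − 2 = 54.934377
x = r cos θ + √(L² − h²) = 11.066922 + √(72361.0 − 3017.7857) = 11.066922 + 263.330998 = 274.397919

274.3979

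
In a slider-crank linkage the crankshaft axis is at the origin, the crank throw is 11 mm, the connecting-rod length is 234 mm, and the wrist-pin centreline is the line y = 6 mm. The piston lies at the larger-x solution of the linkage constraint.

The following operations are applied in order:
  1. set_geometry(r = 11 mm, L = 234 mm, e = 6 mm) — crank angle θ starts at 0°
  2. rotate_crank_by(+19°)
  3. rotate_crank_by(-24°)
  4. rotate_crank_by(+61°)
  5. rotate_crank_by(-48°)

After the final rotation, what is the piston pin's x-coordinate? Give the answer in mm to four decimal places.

244.8503

set_geometry: r = 11 mm, L = 234 mm, e = 6 mm; θ ← 0°
rotate_crank_by(+19°): θ ← 0° +19° = 19°
rotate_crank_by(-24°): θ ← 19° -24° = -5°
rotate_crank_by(+61°): θ ← -5° +61° = 56°
rotate_crank_by(-48°): θ ← 56° -48° = 8°
crank pin P = (r cos θ, r sin θ) = (10.892949, 1.530904)
h = r sin θ − e = 1.530904 − 6 = -4.469096
x = r cos θ + √(L² − h²) = 10.892949 + √(54756.0 − 19.9728) = 10.892949 + 233.957319 = 244.850268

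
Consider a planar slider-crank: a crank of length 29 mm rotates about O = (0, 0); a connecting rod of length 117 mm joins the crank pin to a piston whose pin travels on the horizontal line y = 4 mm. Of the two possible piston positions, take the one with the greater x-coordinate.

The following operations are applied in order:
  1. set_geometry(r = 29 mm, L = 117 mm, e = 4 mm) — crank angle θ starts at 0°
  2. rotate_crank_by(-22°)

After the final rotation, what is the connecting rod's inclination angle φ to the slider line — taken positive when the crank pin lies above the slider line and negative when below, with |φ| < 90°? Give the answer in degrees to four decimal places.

set_geometry: r = 29 mm, L = 117 mm, e = 4 mm; θ ← 0°
rotate_crank_by(-22°): θ ← 0° -22° = -22°
crank pin P = (r cos θ, r sin θ) = (26.888332, -10.863591)
h = r sin θ − e = -10.863591 − 4 = -14.863591
sin φ = h / L = -14.863591 / 117 = -0.12703924
φ = arcsin(-0.12703924) = -7.298535°

-7.2985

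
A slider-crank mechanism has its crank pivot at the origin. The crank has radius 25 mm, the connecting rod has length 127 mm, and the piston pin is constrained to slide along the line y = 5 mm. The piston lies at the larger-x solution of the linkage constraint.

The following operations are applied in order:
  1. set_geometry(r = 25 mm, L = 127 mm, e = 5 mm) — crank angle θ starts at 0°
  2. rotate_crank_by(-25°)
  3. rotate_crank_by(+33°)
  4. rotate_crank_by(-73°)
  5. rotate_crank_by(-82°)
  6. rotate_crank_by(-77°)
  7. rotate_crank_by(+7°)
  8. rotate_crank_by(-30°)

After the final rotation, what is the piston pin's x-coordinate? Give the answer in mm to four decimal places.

115.9479

set_geometry: r = 25 mm, L = 127 mm, e = 5 mm; θ ← 0°
rotate_crank_by(-25°): θ ← 0° -25° = -25°
rotate_crank_by(+33°): θ ← -25° +33° = 8°
rotate_crank_by(-73°): θ ← 8° -73° = -65°
rotate_crank_by(-82°): θ ← -65° -82° = -147°
rotate_crank_by(-77°): θ ← -147° -77° = -224°
rotate_crank_by(+7°): θ ← -224° +7° = -217°
rotate_crank_by(-30°): θ ← -217° -30° = -247°
crank pin P = (r cos θ, r sin θ) = (-9.768278, 23.012621)
h = r sin θ − e = 23.012621 − 5 = 18.012621
x = r cos θ + √(L² − h²) = -9.768278 + √(16129.0 − 324.4545) = -9.768278 + 125.716131 = 115.947852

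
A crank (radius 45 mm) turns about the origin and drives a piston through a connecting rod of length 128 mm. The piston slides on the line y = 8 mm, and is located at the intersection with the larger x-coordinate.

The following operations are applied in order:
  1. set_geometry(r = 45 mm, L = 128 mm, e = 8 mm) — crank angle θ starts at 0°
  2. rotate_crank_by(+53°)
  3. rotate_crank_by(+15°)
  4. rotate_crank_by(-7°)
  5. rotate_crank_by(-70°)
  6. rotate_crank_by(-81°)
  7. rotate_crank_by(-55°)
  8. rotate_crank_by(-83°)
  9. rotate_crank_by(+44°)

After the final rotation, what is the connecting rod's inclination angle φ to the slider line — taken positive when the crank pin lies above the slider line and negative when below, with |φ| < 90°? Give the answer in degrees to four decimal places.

-2.1764

set_geometry: r = 45 mm, L = 128 mm, e = 8 mm; θ ← 0°
rotate_crank_by(+53°): θ ← 0° +53° = 53°
rotate_crank_by(+15°): θ ← 53° +15° = 68°
rotate_crank_by(-7°): θ ← 68° -7° = 61°
rotate_crank_by(-70°): θ ← 61° -70° = -9°
rotate_crank_by(-81°): θ ← -9° -81° = -90°
rotate_crank_by(-55°): θ ← -90° -55° = -145°
rotate_crank_by(-83°): θ ← -145° -83° = -228°
rotate_crank_by(+44°): θ ← -228° +44° = -184°
crank pin P = (r cos θ, r sin θ) = (-44.890382, 3.139041)
h = r sin θ − e = 3.139041 − 8 = -4.860959
sin φ = h / L = -4.860959 / 128 = -0.03797624
φ = arcsin(-0.03797624) = -2.176402°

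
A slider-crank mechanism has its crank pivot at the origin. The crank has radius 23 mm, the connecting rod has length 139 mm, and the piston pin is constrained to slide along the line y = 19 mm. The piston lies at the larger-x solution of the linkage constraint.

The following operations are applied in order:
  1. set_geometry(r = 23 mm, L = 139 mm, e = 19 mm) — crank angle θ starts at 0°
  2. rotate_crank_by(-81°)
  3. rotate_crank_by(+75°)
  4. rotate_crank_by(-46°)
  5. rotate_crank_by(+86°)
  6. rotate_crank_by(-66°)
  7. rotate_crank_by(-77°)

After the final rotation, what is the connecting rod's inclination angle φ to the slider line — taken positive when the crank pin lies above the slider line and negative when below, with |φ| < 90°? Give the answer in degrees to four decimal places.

-17.0462

set_geometry: r = 23 mm, L = 139 mm, e = 19 mm; θ ← 0°
rotate_crank_by(-81°): θ ← 0° -81° = -81°
rotate_crank_by(+75°): θ ← -81° +75° = -6°
rotate_crank_by(-46°): θ ← -6° -46° = -52°
rotate_crank_by(+86°): θ ← -52° +86° = 34°
rotate_crank_by(-66°): θ ← 34° -66° = -32°
rotate_crank_by(-77°): θ ← -32° -77° = -109°
crank pin P = (r cos θ, r sin θ) = (-7.488068, -21.746927)
h = r sin θ − e = -21.746927 − 19 = -40.746927
sin φ = h / L = -40.746927 / 139 = -0.29314336
φ = arcsin(-0.29314336) = -17.046239°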